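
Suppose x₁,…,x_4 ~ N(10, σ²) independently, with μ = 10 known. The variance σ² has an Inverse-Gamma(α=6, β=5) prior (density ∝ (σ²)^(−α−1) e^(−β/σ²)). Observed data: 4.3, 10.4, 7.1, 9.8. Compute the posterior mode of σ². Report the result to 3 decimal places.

σ̂²_MAP = 2.839

Sum of squared deviations about the known mean: SS = (4.3−10)² + (10.4−10)² + (7.1−10)² + (9.8−10)² = 41.1.
The Normal likelihood contributes (σ²)^(−n/2) exp(−SS/(2σ²)), so the posterior is Inverse-Gamma(α + n/2, β + SS/2) = Inverse-Gamma(8, 25.55).
The mode of Inverse-Gamma(a, b) is b/(a+1) = 25.55/9 ≈ 2.839.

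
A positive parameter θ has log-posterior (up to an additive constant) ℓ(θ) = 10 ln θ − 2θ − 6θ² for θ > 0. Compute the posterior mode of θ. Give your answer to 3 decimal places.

ℓ'(θ) = 10/θ − 2 − 12θ. Setting this to zero and multiplying by θ: 12θ² + 2θ − 10 = 0.
θ = (−2 + √(2² + 4·12·10)) / (2·12) = (−2 + √484) / 24 = (−2 + 22)/24 = 5/6.
ℓ''(θ) = −10/θ² − 12 < 0, confirming a maximum.

θ̂_MAP = 0.833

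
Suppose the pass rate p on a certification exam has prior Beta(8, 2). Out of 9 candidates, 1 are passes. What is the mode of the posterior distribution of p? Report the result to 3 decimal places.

p̂_MAP = 0.471

Prior: Beta(8, 2).
Data: 1 success in 9 trials. The binomial likelihood contributes p(1−p)^8, so the posterior is Beta(8+1, 2+8) = Beta(9, 10).
For Beta(a, b) with a, b > 1 the mode is (a−1)/(a+b−2) = 8/17 ≈ 0.471.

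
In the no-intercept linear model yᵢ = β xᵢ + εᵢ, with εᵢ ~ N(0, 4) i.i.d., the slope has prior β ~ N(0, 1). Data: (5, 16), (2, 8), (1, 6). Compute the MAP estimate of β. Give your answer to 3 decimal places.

β̂_MAP = 3.000

log p(β | y) = −Σ(yᵢ − βxᵢ)²/(2·4) − β²/(2·1) + const.
Setting the derivative to zero: Σxᵢ(yᵢ − βxᵢ)/4 − β/1 = 0, so β = Σxᵢyᵢ / (Σxᵢ² + σ²/τ²).
Σxᵢyᵢ = 5·16 + 2·8 + 1·6 = 102; Σxᵢ² = 30; σ²/τ² = 4.
β̂_MAP = 102 / (30 + 4) = 102/34 ≈ 3.000.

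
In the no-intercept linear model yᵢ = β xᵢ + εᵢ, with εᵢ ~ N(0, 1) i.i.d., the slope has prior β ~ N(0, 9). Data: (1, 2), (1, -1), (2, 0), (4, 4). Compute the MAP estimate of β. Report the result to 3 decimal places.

β̂_MAP = 0.769

log p(β | y) = −Σ(yᵢ − βxᵢ)²/(2·1) − β²/(2·9) + const.
Setting the derivative to zero: Σxᵢ(yᵢ − βxᵢ)/1 − β/9 = 0, so β = Σxᵢyᵢ / (Σxᵢ² + σ²/τ²).
Σxᵢyᵢ = 1·2 + 1·(-1) + 2·0 + 4·4 = 17; Σxᵢ² = 22; σ²/τ² = 1/9.
β̂_MAP = 17 / (22 + 1/9) = 17/(199/9) = 153/199 ≈ 0.769.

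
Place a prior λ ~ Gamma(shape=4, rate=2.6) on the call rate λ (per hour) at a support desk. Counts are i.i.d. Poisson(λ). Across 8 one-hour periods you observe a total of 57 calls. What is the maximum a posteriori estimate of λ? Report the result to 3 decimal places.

Σxᵢ = 57, n = 8.
Posterior ∝ λ^3e^(−2.6λ) · λ^57e^(−8λ) = λ^60e^(−10.6λ), i.e. Gamma(shape=61, rate=10.6).
The mode of a Gamma(a, b) with a ≥ 1 (shape–rate) is (a−1)/b = 60/10.6 ≈ 5.660.

λ̂_MAP = 5.660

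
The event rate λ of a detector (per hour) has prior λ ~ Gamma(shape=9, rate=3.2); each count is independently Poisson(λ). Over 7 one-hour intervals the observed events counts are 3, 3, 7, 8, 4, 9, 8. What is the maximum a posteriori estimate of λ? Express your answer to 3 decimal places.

λ̂_MAP = 4.902

Σxᵢ = 3+3+7+8+4+9+8 = 42, with n = 7.
Posterior ∝ λ^8e^(−3.2λ) · λ^42e^(−7λ) = λ^50e^(−10.2λ), i.e. Gamma(shape=51, rate=10.2).
The mode of a Gamma(a, b) with a ≥ 1 (shape–rate) is (a−1)/b = 50/10.2 ≈ 4.902.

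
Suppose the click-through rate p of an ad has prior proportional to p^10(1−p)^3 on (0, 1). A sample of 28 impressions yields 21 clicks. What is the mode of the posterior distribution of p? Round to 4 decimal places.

The prior density ∝ p^10(1−p)^3 is the kernel of Beta(11, 4).
Data: 21 successes in 28 trials. The binomial likelihood contributes p^21(1−p)^7, so the posterior is Beta(11+21, 4+7) = Beta(32, 11).
For Beta(a, b) with a, b > 1 the mode is (a−1)/(a+b−2) = 31/41 ≈ 0.7561.

p̂_MAP = 0.7561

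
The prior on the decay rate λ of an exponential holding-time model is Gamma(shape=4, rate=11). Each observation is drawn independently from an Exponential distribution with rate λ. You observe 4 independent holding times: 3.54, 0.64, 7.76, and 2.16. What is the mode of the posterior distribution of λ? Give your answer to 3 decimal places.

λ̂_MAP = 0.279

The Exponential(rate=λ) likelihood is ∝ λ^n e^(−λΣtᵢ). Here n = 4 and Σtᵢ = 3.54 + 0.64 + 7.76 + 2.16 = 14.10.
Posterior ∝ λ^3e^(−11λ) · λ^4e^(−14.10λ) = λ^7e^(−25.10λ), i.e. Gamma(8, 25.10).
Mode = (a−1)/b = 7/25.10 ≈ 0.279.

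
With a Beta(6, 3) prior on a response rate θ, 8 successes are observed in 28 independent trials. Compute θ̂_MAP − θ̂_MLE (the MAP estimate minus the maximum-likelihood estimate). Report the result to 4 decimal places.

Posterior is Beta(14, 23); MAP = (14−1)/(37−2) = 13/35 ≈ 0.37143.
MLE ignores the prior: θ̂_MLE = k/n = 8/28 ≈ 0.28571.
Difference = 13/35 − 8/28 = 3/35 ≈ 0.0857.

MAP − MLE = 0.0857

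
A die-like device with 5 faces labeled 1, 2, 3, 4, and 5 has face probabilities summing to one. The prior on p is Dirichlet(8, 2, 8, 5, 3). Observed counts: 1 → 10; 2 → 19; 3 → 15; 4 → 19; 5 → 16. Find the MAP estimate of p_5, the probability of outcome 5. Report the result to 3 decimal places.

The posterior is Dirichlet(αᵢ + nᵢ) = Dirichlet(18, 21, 23, 24, 19).
For a Dirichlet(a₁,…,a_K) with all aᵢ > 1, the mode has j-th component (aⱼ − 1)/(Σaᵢ − K).
Here Σaᵢ = 105 and K = 5, so p_5 = (19 − 1)/(105 − 5) = 18/100 ≈ 0.180.

MAP estimate: 0.180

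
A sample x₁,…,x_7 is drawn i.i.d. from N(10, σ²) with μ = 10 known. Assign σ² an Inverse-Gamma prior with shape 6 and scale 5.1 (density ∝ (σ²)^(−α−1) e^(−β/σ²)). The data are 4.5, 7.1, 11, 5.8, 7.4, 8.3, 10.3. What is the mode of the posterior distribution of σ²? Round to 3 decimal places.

Sum of squared deviations about the known mean: SS = (4.5−10)² + (7.1−10)² + (11−10)² + (5.8−10)² + (7.4−10)² + (8.3−10)² + (10.3−10)² = 67.04.
The Normal likelihood contributes (σ²)^(−n/2) exp(−SS/(2σ²)), so the posterior is Inverse-Gamma(α + n/2, β + SS/2) = Inverse-Gamma(9.5, 38.62).
The mode of Inverse-Gamma(a, b) is b/(a+1) = 38.62/10.5 ≈ 3.678.

σ̂²_MAP = 3.678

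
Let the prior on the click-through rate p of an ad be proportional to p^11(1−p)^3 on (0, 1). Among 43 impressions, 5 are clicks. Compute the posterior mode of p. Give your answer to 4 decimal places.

The prior density ∝ p^11(1−p)^3 is the kernel of Beta(12, 4).
Data: 5 successes in 43 trials. The binomial likelihood contributes p^5(1−p)^38, so the posterior is Beta(12+5, 4+38) = Beta(17, 42).
For Beta(a, b) with a, b > 1 the mode is (a−1)/(a+b−2) = 16/57 ≈ 0.2807.

p̂_MAP = 0.2807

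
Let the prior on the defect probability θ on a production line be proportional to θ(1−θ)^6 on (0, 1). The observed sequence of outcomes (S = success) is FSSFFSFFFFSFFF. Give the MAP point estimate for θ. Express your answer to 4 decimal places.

The prior density ∝ θ(1−θ)^6 is the kernel of Beta(2, 7).
Data: 4 successes in 14 trials (from the sequence). The binomial likelihood contributes θ^4(1−θ)^10, so the posterior is Beta(2+4, 7+10) = Beta(6, 17).
For Beta(a, b) with a, b > 1 the mode is (a−1)/(a+b−2) = 5/21 ≈ 0.2381.

θ̂_MAP = 0.2381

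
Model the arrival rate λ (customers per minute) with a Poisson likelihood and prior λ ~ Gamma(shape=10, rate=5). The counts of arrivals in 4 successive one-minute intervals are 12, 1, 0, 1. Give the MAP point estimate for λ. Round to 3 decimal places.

λ̂_MAP = 2.556

Σxᵢ = 12+1+0+1 = 14, with n = 4.
Posterior ∝ λ^9e^(−5λ) · λ^14e^(−4λ) = λ^23e^(−9λ), i.e. Gamma(shape=24, rate=9).
The mode of a Gamma(a, b) with a ≥ 1 (shape–rate) is (a−1)/b = 23/9 ≈ 2.556.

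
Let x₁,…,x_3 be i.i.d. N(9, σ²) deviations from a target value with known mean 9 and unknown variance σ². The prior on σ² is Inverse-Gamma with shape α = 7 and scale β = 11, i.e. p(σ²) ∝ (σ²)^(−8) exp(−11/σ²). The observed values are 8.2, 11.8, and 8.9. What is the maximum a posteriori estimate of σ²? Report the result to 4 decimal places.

Sum of squared deviations about the known mean: SS = (8.2−9)² + (11.8−9)² + (8.9−9)² = 8.49.
The Normal likelihood contributes (σ²)^(−n/2) exp(−SS/(2σ²)), so the posterior is Inverse-Gamma(α + n/2, β + SS/2) = Inverse-Gamma(8.5, 15.245).
The mode of Inverse-Gamma(a, b) is b/(a+1) = 15.245/9.5 ≈ 1.6047.

σ̂²_MAP = 1.6047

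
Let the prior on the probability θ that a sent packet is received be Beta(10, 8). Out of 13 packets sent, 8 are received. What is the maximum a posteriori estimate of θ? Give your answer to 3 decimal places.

θ̂_MAP = 0.586

Prior: Beta(10, 8).
Data: 8 successes in 13 trials. The binomial likelihood contributes θ^8(1−θ)^5, so the posterior is Beta(10+8, 8+5) = Beta(18, 13).
For Beta(a, b) with a, b > 1 the mode is (a−1)/(a+b−2) = 17/29 ≈ 0.586.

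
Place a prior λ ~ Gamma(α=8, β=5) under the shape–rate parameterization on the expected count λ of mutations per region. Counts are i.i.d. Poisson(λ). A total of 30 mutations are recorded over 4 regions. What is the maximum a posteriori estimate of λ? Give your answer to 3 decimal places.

Σxᵢ = 30, n = 4.
Posterior ∝ λ^7e^(−5λ) · λ^30e^(−4λ) = λ^37e^(−9λ), i.e. Gamma(shape=38, rate=9).
The mode of a Gamma(a, b) with a ≥ 1 (shape–rate) is (a−1)/b = 37/9 ≈ 4.111.

λ̂_MAP = 4.111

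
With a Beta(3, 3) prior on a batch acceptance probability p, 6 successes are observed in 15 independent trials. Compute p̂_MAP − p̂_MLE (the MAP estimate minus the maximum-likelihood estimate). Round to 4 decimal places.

MAP − MLE = 0.0211

Posterior is Beta(9, 12); MAP = (9−1)/(21−2) = 8/19 ≈ 0.42105.
MLE ignores the prior: p̂_MLE = k/n = 6/15 ≈ 0.40000.
Difference = 8/19 − 6/15 = 2/95 ≈ 0.0211.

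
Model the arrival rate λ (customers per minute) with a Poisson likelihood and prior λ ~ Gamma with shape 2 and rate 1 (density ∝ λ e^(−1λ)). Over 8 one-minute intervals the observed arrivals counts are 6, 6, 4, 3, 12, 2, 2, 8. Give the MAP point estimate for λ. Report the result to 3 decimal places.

λ̂_MAP = 4.889

Σxᵢ = 6+6+4+3+12+2+2+8 = 43, with n = 8.
Posterior ∝ λe^(−1λ) · λ^43e^(−8λ) = λ^44e^(−9λ), i.e. Gamma(shape=45, rate=9).
The mode of a Gamma(a, b) with a ≥ 1 (shape–rate) is (a−1)/b = 44/9 ≈ 4.889.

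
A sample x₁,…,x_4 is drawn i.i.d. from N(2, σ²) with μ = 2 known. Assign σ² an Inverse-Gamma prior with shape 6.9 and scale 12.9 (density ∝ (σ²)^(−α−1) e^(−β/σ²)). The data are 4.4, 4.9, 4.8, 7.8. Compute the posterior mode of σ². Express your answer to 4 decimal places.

σ̂²_MAP = 4.1136

Sum of squared deviations about the known mean: SS = (4.4−2)² + (4.9−2)² + (4.8−2)² + (7.8−2)² = 55.65.
The Normal likelihood contributes (σ²)^(−n/2) exp(−SS/(2σ²)), so the posterior is Inverse-Gamma(α + n/2, β + SS/2) = Inverse-Gamma(8.9, 40.725).
The mode of Inverse-Gamma(a, b) is b/(a+1) = 40.725/9.9 ≈ 4.1136.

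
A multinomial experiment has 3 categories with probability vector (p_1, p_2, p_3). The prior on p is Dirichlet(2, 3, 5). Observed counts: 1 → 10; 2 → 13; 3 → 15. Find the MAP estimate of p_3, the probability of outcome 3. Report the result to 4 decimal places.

MAP estimate: 0.4222

The posterior is Dirichlet(αᵢ + nᵢ) = Dirichlet(12, 16, 20).
For a Dirichlet(a₁,…,a_K) with all aᵢ > 1, the mode has j-th component (aⱼ − 1)/(Σaᵢ − K).
Here Σaᵢ = 48 and K = 3, so p_3 = (20 − 1)/(48 − 3) = 19/45 ≈ 0.4222.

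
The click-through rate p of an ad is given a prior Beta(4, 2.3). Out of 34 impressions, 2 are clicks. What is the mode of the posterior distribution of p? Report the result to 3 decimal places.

Prior: Beta(4, 2.3).
Data: 2 successes in 34 trials. The binomial likelihood contributes p^2(1−p)^32, so the posterior is Beta(4+2, 2.3+32) = Beta(6, 34.3).
For Beta(a, b) with a, b > 1 the mode is (a−1)/(a+b−2) = 5/38.3 ≈ 0.131.

p̂_MAP = 0.131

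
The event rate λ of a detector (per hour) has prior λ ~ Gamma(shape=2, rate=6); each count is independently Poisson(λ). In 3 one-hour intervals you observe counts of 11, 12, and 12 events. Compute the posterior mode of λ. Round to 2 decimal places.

λ̂_MAP = 4.00

Σxᵢ = 11+12+12 = 35, with n = 3.
Posterior ∝ λe^(−6λ) · λ^35e^(−3λ) = λ^36e^(−9λ), i.e. Gamma(shape=37, rate=9).
The mode of a Gamma(a, b) with a ≥ 1 (shape–rate) is (a−1)/b = 36/9 ≈ 4.00.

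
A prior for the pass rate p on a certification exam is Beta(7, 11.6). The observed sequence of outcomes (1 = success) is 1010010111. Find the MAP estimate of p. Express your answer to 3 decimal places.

p̂_MAP = 0.451

Prior: Beta(7, 11.6).
Data: 6 successes in 10 trials (from the sequence). The binomial likelihood contributes p^6(1−p)^4, so the posterior is Beta(7+6, 11.6+4) = Beta(13, 15.6).
For Beta(a, b) with a, b > 1 the mode is (a−1)/(a+b−2) = 12/26.6 ≈ 0.451.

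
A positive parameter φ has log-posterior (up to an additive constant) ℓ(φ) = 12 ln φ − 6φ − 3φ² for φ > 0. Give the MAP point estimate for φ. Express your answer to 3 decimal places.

φ̂_MAP = 1.000

ℓ'(φ) = 12/φ − 6 − 6φ. Setting this to zero and multiplying by φ: 6φ² + 6φ − 12 = 0.
φ = (−6 + √(6² + 4·6·12)) / (2·6) = (−6 + √324) / 12 = (−6 + 18)/12 = 1.
ℓ''(φ) = −12/φ² − 6 < 0, confirming a maximum.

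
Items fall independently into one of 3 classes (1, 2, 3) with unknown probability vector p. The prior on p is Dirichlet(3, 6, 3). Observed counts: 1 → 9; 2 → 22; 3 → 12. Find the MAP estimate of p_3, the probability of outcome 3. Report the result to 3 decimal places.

The posterior is Dirichlet(αᵢ + nᵢ) = Dirichlet(12, 28, 15).
For a Dirichlet(a₁,…,a_K) with all aᵢ > 1, the mode has j-th component (aⱼ − 1)/(Σaᵢ − K).
Here Σaᵢ = 55 and K = 3, so p_3 = (15 − 1)/(55 − 3) = 14/52 ≈ 0.269.

MAP estimate: 0.269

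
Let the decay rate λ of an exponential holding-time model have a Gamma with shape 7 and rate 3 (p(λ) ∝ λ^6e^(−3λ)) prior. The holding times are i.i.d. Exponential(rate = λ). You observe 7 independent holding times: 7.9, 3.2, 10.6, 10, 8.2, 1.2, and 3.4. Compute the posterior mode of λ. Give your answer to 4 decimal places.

The Exponential(rate=λ) likelihood is ∝ λ^n e^(−λΣtᵢ). Here n = 7 and Σtᵢ = 7.9 + 3.2 + 10.6 + 10 + 8.2 + 1.2 + 3.4 = 44.5.
Posterior ∝ λ^6e^(−3λ) · λ^7e^(−44.5λ) = λ^13e^(−47.5λ), i.e. Gamma(14, 47.5).
Mode = (a−1)/b = 13/47.5 ≈ 0.2737.

λ̂_MAP = 0.2737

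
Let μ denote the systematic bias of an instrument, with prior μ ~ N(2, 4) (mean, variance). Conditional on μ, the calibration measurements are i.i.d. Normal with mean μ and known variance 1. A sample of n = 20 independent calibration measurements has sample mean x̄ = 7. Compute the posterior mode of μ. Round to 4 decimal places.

n = 20, x̄ = 7.
For a Normal prior and Normal likelihood with known variance, the posterior is Normal; its mode equals its mean, the precision-weighted average.
Prior precision 1/σ₀² = 1/4 = 0.25; data precision n/σ² = 20/1 = 20.
μ̂ = (0.25·2 + 20·7) / (0.25 + 20) = 140.5/20.25 = 562/81 ≈ 6.9383.

μ̂_MAP = 6.9383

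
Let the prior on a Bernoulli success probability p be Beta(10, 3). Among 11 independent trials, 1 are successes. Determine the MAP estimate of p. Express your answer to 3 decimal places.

Prior: Beta(10, 3).
Data: 1 success in 11 trials. The binomial likelihood contributes p(1−p)^10, so the posterior is Beta(10+1, 3+10) = Beta(11, 13).
For Beta(a, b) with a, b > 1 the mode is (a−1)/(a+b−2) = 10/22 ≈ 0.455.

p̂_MAP = 0.455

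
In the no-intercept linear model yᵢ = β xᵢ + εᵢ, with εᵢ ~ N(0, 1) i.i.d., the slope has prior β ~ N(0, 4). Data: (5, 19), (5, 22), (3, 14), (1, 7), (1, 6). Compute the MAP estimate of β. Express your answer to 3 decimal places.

β̂_MAP = 4.245

log p(β | y) = −Σ(yᵢ − βxᵢ)²/(2·1) − β²/(2·4) + const.
Setting the derivative to zero: Σxᵢ(yᵢ − βxᵢ)/1 − β/4 = 0, so β = Σxᵢyᵢ / (Σxᵢ² + σ²/τ²).
Σxᵢyᵢ = 5·19 + 5·22 + 3·14 + 1·7 + 1·6 = 260; Σxᵢ² = 61; σ²/τ² = 0.25.
β̂_MAP = 260 / (61 + 0.25) = 260/61.25 ≈ 4.245.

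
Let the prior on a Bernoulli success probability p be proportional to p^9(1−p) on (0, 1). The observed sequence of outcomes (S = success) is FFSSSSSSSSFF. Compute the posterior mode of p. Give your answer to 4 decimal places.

p̂_MAP = 0.7727

The prior density ∝ p^9(1−p)^1 is the kernel of Beta(10, 2).
Data: 8 successes in 12 trials (from the sequence). The binomial likelihood contributes p^8(1−p)^4, so the posterior is Beta(10+8, 2+4) = Beta(18, 6).
For Beta(a, b) with a, b > 1 the mode is (a−1)/(a+b−2) = 17/22 ≈ 0.7727.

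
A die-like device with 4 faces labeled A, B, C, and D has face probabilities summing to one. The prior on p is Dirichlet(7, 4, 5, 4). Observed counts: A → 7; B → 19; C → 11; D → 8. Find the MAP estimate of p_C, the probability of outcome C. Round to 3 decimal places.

The posterior is Dirichlet(αᵢ + nᵢ) = Dirichlet(14, 23, 16, 12).
For a Dirichlet(a₁,…,a_K) with all aᵢ > 1, the mode has j-th component (aⱼ − 1)/(Σaᵢ − K).
Here Σaᵢ = 65 and K = 4, so p_C = (16 − 1)/(65 − 4) = 15/61 ≈ 0.246.

MAP estimate of p_C = 0.246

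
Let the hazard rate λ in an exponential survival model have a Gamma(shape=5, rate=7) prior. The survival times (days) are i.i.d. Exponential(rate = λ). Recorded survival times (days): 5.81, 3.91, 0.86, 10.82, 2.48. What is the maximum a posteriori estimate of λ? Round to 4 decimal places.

The Exponential(rate=λ) likelihood is ∝ λ^n e^(−λΣtᵢ). Here n = 5 and Σtᵢ = 5.81 + 3.91 + 0.86 + 10.82 + 2.48 = 23.88.
Posterior ∝ λ^4e^(−7λ) · λ^5e^(−23.88λ) = λ^9e^(−30.88λ), i.e. Gamma(10, 30.88).
Mode = (a−1)/b = 9/30.88 ≈ 0.2915.

λ̂_MAP = 0.2915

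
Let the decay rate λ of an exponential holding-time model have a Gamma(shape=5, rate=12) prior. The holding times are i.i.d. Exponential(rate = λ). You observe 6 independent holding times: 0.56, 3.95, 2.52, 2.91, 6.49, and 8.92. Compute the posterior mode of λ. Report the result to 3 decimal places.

The Exponential(rate=λ) likelihood is ∝ λ^n e^(−λΣtᵢ). Here n = 6 and Σtᵢ = 0.56 + 3.95 + 2.52 + 2.91 + 6.49 + 8.92 = 25.35.
Posterior ∝ λ^4e^(−12λ) · λ^6e^(−25.35λ) = λ^10e^(−37.35λ), i.e. Gamma(11, 37.35).
Mode = (a−1)/b = 10/37.35 ≈ 0.268.

λ̂_MAP = 0.268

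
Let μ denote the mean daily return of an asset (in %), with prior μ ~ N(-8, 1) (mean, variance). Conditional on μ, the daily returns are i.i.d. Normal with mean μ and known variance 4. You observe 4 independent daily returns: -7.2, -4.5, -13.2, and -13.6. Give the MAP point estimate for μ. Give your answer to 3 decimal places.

μ̂_MAP = -8.813

n = 4; x̄ = ((-7.2) + (-4.5) + (-13.2) + (-13.6))/4 = -38.5/4 = -9.625.
For a Normal prior and Normal likelihood with known variance, the posterior is Normal; its mode equals its mean, the precision-weighted average.
Prior precision 1/σ₀² = 1/1 = 1; data precision n/σ² = 4/4 = 1.
μ̂ = (1·(-8) + 1·(-9.625)) / (1 + 1) = (-17.625)/2 = -8.8125 ≈ -8.813.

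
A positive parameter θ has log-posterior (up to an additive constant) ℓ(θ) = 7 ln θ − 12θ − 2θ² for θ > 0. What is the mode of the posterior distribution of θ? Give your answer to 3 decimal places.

θ̂_MAP = 0.500

ℓ'(θ) = 7/θ − 12 − 4θ. Setting this to zero and multiplying by θ: 4θ² + 12θ − 7 = 0.
θ = (−12 + √(12² + 4·4·7)) / (2·4) = (−12 + √256) / 8 = (−12 + 16)/8 = 1/2.
ℓ''(θ) = −7/θ² − 4 < 0, confirming a maximum.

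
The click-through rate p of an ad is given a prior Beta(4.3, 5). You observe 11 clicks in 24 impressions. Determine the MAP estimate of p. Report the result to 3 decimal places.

p̂_MAP = 0.457

Prior: Beta(4.3, 5).
Data: 11 successes in 24 trials. The binomial likelihood contributes p^11(1−p)^13, so the posterior is Beta(4.3+11, 5+13) = Beta(15.3, 18).
For Beta(a, b) with a, b > 1 the mode is (a−1)/(a+b−2) = 14.3/31.3 ≈ 0.457.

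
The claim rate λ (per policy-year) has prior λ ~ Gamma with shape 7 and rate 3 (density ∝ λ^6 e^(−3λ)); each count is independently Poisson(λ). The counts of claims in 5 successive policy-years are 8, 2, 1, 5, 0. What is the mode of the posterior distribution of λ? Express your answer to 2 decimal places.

Σxᵢ = 8+2+1+5+0 = 16, with n = 5.
Posterior ∝ λ^6e^(−3λ) · λ^16e^(−5λ) = λ^22e^(−8λ), i.e. Gamma(shape=23, rate=8).
The mode of a Gamma(a, b) with a ≥ 1 (shape–rate) is (a−1)/b = 22/8 ≈ 2.75.

λ̂_MAP = 2.75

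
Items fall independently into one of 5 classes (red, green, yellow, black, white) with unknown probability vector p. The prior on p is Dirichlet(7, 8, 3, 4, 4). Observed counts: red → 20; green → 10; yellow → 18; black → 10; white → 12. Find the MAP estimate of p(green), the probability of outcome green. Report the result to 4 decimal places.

MAP estimate of p(green) = 0.1868

The posterior is Dirichlet(αᵢ + nᵢ) = Dirichlet(27, 18, 21, 14, 16).
For a Dirichlet(a₁,…,a_K) with all aᵢ > 1, the mode has j-th component (aⱼ − 1)/(Σaᵢ − K).
Here Σaᵢ = 96 and K = 5, so p(green) = (18 − 1)/(96 − 5) = 17/91 ≈ 0.1868.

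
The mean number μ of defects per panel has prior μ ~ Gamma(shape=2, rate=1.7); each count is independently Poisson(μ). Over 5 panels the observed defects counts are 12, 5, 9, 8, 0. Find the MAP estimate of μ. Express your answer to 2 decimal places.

μ̂_MAP = 5.22

Σxᵢ = 12+5+9+8+0 = 34, with n = 5.
Posterior ∝ μe^(−1.7μ) · μ^34e^(−5μ) = μ^35e^(−6.7μ), i.e. Gamma(shape=36, rate=6.7).
The mode of a Gamma(a, b) with a ≥ 1 (shape–rate) is (a−1)/b = 35/6.7 ≈ 5.22.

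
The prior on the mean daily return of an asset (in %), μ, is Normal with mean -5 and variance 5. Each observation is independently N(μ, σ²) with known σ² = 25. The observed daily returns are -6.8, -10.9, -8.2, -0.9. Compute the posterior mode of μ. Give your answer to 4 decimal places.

n = 4; x̄ = ((-6.8) + (-10.9) + (-8.2) + (-0.9))/4 = -26.8/4 = -6.7.
For a Normal prior and Normal likelihood with known variance, the posterior is Normal; its mode equals its mean, the precision-weighted average.
Prior precision 1/σ₀² = 1/5 = 0.2; data precision n/σ² = 4/25 = 0.16.
μ̂ = (0.2·(-5) + 0.16·(-6.7)) / (0.2 + 0.16) = (-2.072)/0.36 = -259/45 ≈ -5.7556.

μ̂_MAP = -5.7556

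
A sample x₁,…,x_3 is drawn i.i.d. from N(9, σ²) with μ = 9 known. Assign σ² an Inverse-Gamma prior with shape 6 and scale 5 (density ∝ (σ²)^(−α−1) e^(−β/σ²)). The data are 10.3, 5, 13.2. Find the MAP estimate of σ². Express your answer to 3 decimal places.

Sum of squared deviations about the known mean: SS = (10.3−9)² + (5−9)² + (13.2−9)² = 35.33.
The Normal likelihood contributes (σ²)^(−n/2) exp(−SS/(2σ²)), so the posterior is Inverse-Gamma(α + n/2, β + SS/2) = Inverse-Gamma(7.5, 22.665).
The mode of Inverse-Gamma(a, b) is b/(a+1) = 22.665/8.5 ≈ 2.666.

σ̂²_MAP = 2.666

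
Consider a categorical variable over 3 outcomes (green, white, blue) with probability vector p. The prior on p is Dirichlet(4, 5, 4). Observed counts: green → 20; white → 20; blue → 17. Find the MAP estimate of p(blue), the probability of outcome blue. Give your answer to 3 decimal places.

The posterior is Dirichlet(αᵢ + nᵢ) = Dirichlet(24, 25, 21).
For a Dirichlet(a₁,…,a_K) with all aᵢ > 1, the mode has j-th component (aⱼ − 1)/(Σaᵢ − K).
Here Σaᵢ = 70 and K = 3, so p(blue) = (21 − 1)/(70 − 3) = 20/67 ≈ 0.299.

MAP estimate of p(blue) = 0.299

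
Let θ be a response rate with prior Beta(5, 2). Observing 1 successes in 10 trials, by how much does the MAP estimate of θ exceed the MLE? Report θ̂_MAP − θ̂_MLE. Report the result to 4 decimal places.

Posterior is Beta(6, 11); MAP = (6−1)/(17−2) = 5/15 ≈ 0.33333.
MLE ignores the prior: θ̂_MLE = k/n = 1/10 ≈ 0.10000.
Difference = 5/15 − 1/10 = 7/30 ≈ 0.2333.

MAP − MLE = 0.2333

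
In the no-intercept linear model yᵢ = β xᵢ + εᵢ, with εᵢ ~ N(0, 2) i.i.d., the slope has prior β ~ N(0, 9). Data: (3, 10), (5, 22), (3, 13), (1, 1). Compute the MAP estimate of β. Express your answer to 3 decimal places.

log p(β | y) = −Σ(yᵢ − βxᵢ)²/(2·2) − β²/(2·9) + const.
Setting the derivative to zero: Σxᵢ(yᵢ − βxᵢ)/2 − β/9 = 0, so β = Σxᵢyᵢ / (Σxᵢ² + σ²/τ²).
Σxᵢyᵢ = 3·10 + 5·22 + 3·13 + 1·1 = 180; Σxᵢ² = 44; σ²/τ² = 2/9.
β̂_MAP = 180 / (44 + 2/9) = 180/(398/9) = 810/199 ≈ 4.070.

β̂_MAP = 4.070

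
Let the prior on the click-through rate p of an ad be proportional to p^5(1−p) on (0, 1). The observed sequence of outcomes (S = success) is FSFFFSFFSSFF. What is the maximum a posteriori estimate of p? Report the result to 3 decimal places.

p̂_MAP = 0.500

The prior density ∝ p^5(1−p)^1 is the kernel of Beta(6, 2).
Data: 4 successes in 12 trials (from the sequence). The binomial likelihood contributes p^4(1−p)^8, so the posterior is Beta(6+4, 2+8) = Beta(10, 10).
For Beta(a, b) with a, b > 1 the mode is (a−1)/(a+b−2) = 9/18 ≈ 0.500.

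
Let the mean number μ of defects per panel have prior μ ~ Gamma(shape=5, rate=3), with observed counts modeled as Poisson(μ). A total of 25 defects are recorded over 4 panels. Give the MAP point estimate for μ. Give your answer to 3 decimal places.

Σxᵢ = 25, n = 4.
Posterior ∝ μ^4e^(−3μ) · μ^25e^(−4μ) = μ^29e^(−7μ), i.e. Gamma(shape=30, rate=7).
The mode of a Gamma(a, b) with a ≥ 1 (shape–rate) is (a−1)/b = 29/7 ≈ 4.143.

μ̂_MAP = 4.143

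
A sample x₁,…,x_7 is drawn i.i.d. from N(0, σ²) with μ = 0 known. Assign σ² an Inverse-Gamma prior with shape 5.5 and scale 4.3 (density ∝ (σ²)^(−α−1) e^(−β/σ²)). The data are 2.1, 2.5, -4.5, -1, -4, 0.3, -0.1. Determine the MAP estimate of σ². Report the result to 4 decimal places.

σ̂²_MAP = 2.8305

Sum of squared deviations about the known mean: SS = (2.1−0)² + (2.5−0)² + (-4.5−0)² + (-1−0)² + (-4−0)² + (0.3−0)² + (-0.1−0)² = 48.01.
The Normal likelihood contributes (σ²)^(−n/2) exp(−SS/(2σ²)), so the posterior is Inverse-Gamma(α + n/2, β + SS/2) = Inverse-Gamma(9, 28.305).
The mode of Inverse-Gamma(a, b) is b/(a+1) = 28.305/10 ≈ 2.8305.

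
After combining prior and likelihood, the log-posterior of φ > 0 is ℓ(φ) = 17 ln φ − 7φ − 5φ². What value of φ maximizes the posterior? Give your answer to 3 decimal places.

φ̂_MAP = 1.000

ℓ'(φ) = 17/φ − 7 − 10φ. Setting this to zero and multiplying by φ: 10φ² + 7φ − 17 = 0.
φ = (−7 + √(7² + 4·10·17)) / (2·10) = (−7 + √729) / 20 = (−7 + 27)/20 = 1.
ℓ''(φ) = −17/φ² − 10 < 0, confirming a maximum.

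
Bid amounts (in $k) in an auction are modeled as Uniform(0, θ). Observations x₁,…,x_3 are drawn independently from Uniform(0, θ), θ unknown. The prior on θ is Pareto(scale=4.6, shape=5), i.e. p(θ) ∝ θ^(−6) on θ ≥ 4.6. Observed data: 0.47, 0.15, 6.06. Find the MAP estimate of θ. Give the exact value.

The Uniform(0, θ) likelihood is θ^(−n) for θ ≥ max(xᵢ), zero otherwise. Here max(xᵢ) = 6.06.
Posterior ∝ θ^(−6) · θ^(−3) = θ^(−9) on θ ≥ max(4.6, 6.06) = 6.06.
This density is strictly decreasing in θ, so the posterior mode lies at the lower boundary of the support.

θ̂_MAP = 6.06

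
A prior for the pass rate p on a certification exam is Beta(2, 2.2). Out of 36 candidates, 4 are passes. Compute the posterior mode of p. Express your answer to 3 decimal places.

p̂_MAP = 0.131

Prior: Beta(2, 2.2).
Data: 4 successes in 36 trials. The binomial likelihood contributes p^4(1−p)^32, so the posterior is Beta(2+4, 2.2+32) = Beta(6, 34.2).
For Beta(a, b) with a, b > 1 the mode is (a−1)/(a+b−2) = 5/38.2 ≈ 0.131.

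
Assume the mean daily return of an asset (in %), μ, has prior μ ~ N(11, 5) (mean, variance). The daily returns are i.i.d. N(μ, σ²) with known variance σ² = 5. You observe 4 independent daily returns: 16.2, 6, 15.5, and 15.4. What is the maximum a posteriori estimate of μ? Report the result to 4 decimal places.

n = 4; x̄ = (16.2 + 6 + 15.5 + 15.4)/4 = 53.1/4 = 13.275.
For a Normal prior and Normal likelihood with known variance, the posterior is Normal; its mode equals its mean, the precision-weighted average.
Prior precision 1/σ₀² = 1/5 = 0.2; data precision n/σ² = 4/5 = 0.8.
μ̂ = (0.2·11 + 0.8·13.275) / (0.2 + 0.8) = 12.82/1 = 12.8200.

μ̂_MAP = 12.8200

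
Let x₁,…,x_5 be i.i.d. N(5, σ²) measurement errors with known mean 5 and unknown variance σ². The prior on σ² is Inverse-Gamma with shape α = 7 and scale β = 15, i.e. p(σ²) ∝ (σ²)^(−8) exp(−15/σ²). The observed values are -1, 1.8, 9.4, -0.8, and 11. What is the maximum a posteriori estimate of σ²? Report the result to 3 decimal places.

σ̂²_MAP = 7.869

Sum of squared deviations about the known mean: SS = (-1−5)² + (1.8−5)² + (9.4−5)² + (-0.8−5)² + (11−5)² = 135.24.
The Normal likelihood contributes (σ²)^(−n/2) exp(−SS/(2σ²)), so the posterior is Inverse-Gamma(α + n/2, β + SS/2) = Inverse-Gamma(9.5, 82.62).
The mode of Inverse-Gamma(a, b) is b/(a+1) = 82.62/10.5 ≈ 7.869.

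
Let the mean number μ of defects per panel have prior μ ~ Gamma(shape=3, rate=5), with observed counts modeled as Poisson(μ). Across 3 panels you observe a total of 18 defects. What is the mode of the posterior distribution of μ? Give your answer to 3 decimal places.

μ̂_MAP = 2.500

Σxᵢ = 18, n = 3.
Posterior ∝ μ^2e^(−5μ) · μ^18e^(−3μ) = μ^20e^(−8μ), i.e. Gamma(shape=21, rate=8).
The mode of a Gamma(a, b) with a ≥ 1 (shape–rate) is (a−1)/b = 20/8 ≈ 2.500.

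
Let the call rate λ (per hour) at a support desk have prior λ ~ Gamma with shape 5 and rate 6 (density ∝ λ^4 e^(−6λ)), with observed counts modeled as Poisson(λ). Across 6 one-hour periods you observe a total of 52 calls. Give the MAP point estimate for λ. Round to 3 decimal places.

λ̂_MAP = 4.667

Σxᵢ = 52, n = 6.
Posterior ∝ λ^4e^(−6λ) · λ^52e^(−6λ) = λ^56e^(−12λ), i.e. Gamma(shape=57, rate=12).
The mode of a Gamma(a, b) with a ≥ 1 (shape–rate) is (a−1)/b = 56/12 ≈ 4.667.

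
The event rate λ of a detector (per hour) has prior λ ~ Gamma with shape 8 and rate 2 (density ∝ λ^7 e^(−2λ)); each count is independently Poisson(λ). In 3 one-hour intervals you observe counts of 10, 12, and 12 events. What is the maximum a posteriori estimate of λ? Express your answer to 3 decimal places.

Σxᵢ = 10+12+12 = 34, with n = 3.
Posterior ∝ λ^7e^(−2λ) · λ^34e^(−3λ) = λ^41e^(−5λ), i.e. Gamma(shape=42, rate=5).
The mode of a Gamma(a, b) with a ≥ 1 (shape–rate) is (a−1)/b = 41/5 ≈ 8.200.

λ̂_MAP = 8.200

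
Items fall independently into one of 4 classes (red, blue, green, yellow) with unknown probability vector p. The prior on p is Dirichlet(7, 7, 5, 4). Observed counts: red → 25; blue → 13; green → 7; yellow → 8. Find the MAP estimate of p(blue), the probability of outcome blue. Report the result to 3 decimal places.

MAP estimate of p(blue) = 0.264

The posterior is Dirichlet(αᵢ + nᵢ) = Dirichlet(32, 20, 12, 12).
For a Dirichlet(a₁,…,a_K) with all aᵢ > 1, the mode has j-th component (aⱼ − 1)/(Σaᵢ − K).
Here Σaᵢ = 76 and K = 4, so p(blue) = (20 − 1)/(76 − 4) = 19/72 ≈ 0.264.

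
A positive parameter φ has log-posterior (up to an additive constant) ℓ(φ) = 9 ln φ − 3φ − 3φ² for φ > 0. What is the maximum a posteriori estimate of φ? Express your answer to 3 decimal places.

φ̂_MAP = 1.000

ℓ'(φ) = 9/φ − 3 − 6φ. Setting this to zero and multiplying by φ: 6φ² + 3φ − 9 = 0.
φ = (−3 + √(3² + 4·6·9)) / (2·6) = (−3 + √225) / 12 = (−3 + 15)/12 = 1.
ℓ''(φ) = −9/φ² − 6 < 0, confirming a maximum.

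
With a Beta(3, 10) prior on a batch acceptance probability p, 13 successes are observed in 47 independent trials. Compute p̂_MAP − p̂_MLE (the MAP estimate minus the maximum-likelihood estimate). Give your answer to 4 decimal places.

MAP − MLE = -0.0180

Posterior is Beta(16, 44); MAP = (16−1)/(60−2) = 15/58 ≈ 0.25862.
MLE ignores the prior: p̂_MLE = k/n = 13/47 ≈ 0.27660.
Difference = 15/58 − 13/47 = -49/2726 ≈ -0.0180.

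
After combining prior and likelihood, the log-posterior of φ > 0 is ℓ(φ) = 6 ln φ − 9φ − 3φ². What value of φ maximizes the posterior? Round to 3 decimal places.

ℓ'(φ) = 6/φ − 9 − 6φ. Setting this to zero and multiplying by φ: 6φ² + 9φ − 6 = 0.
φ = (−9 + √(9² + 4·6·6)) / (2·6) = (−9 + √225) / 12 = (−9 + 15)/12 = 1/2.
ℓ''(φ) = −6/φ² − 6 < 0, confirming a maximum.

φ̂_MAP = 0.500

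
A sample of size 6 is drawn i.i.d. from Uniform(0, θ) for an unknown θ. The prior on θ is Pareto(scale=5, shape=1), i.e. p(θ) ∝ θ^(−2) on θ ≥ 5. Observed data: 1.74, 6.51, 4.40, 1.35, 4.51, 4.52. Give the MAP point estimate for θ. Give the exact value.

θ̂_MAP = 6.51

The Uniform(0, θ) likelihood is θ^(−n) for θ ≥ max(xᵢ), zero otherwise. Here max(xᵢ) = 6.51.
Posterior ∝ θ^(−2) · θ^(−6) = θ^(−8) on θ ≥ max(5, 6.51) = 6.51.
This density is strictly decreasing in θ, so the posterior mode lies at the lower boundary of the support.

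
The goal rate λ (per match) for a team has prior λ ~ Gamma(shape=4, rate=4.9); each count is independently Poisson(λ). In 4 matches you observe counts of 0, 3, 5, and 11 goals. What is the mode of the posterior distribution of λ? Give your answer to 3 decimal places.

λ̂_MAP = 2.472

Σxᵢ = 0+3+5+11 = 19, with n = 4.
Posterior ∝ λ^3e^(−4.9λ) · λ^19e^(−4λ) = λ^22e^(−8.9λ), i.e. Gamma(shape=23, rate=8.9).
The mode of a Gamma(a, b) with a ≥ 1 (shape–rate) is (a−1)/b = 22/8.9 ≈ 2.472.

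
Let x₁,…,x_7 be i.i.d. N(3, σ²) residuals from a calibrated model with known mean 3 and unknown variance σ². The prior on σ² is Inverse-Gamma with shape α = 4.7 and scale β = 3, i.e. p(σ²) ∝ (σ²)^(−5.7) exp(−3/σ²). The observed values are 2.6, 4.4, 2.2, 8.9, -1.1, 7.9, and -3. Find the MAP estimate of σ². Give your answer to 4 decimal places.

Sum of squared deviations about the known mean: SS = (2.6−3)² + (4.4−3)² + (2.2−3)² + (8.9−3)² + (-1.1−3)² + (7.9−3)² + (-3−3)² = 114.39.
The Normal likelihood contributes (σ²)^(−n/2) exp(−SS/(2σ²)), so the posterior is Inverse-Gamma(α + n/2, β + SS/2) = Inverse-Gamma(8.2, 60.195).
The mode of Inverse-Gamma(a, b) is b/(a+1) = 60.195/9.2 ≈ 6.5429.

σ̂²_MAP = 6.5429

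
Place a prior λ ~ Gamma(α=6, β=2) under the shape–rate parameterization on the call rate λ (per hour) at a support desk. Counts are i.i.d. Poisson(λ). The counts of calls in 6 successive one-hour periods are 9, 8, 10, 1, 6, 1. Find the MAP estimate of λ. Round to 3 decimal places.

λ̂_MAP = 5.000

Σxᵢ = 9+8+10+1+6+1 = 35, with n = 6.
Posterior ∝ λ^5e^(−2λ) · λ^35e^(−6λ) = λ^40e^(−8λ), i.e. Gamma(shape=41, rate=8).
The mode of a Gamma(a, b) with a ≥ 1 (shape–rate) is (a−1)/b = 40/8 ≈ 5.000.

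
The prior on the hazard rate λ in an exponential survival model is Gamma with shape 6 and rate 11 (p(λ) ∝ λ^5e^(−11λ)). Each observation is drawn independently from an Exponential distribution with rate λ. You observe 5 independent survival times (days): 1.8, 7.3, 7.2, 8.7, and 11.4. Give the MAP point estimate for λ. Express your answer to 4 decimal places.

The Exponential(rate=λ) likelihood is ∝ λ^n e^(−λΣtᵢ). Here n = 5 and Σtᵢ = 1.8 + 7.3 + 7.2 + 8.7 + 11.4 = 36.4.
Posterior ∝ λ^5e^(−11λ) · λ^5e^(−36.4λ) = λ^10e^(−47.4λ), i.e. Gamma(11, 47.4).
Mode = (a−1)/b = 10/47.4 ≈ 0.2110.

λ̂_MAP = 0.2110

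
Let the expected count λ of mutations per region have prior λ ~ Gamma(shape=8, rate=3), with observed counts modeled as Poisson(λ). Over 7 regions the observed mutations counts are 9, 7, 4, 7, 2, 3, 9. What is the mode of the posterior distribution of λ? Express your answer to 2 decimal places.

λ̂_MAP = 4.80

Σxᵢ = 9+7+4+7+2+3+9 = 41, with n = 7.
Posterior ∝ λ^7e^(−3λ) · λ^41e^(−7λ) = λ^48e^(−10λ), i.e. Gamma(shape=49, rate=10).
The mode of a Gamma(a, b) with a ≥ 1 (shape–rate) is (a−1)/b = 48/10 ≈ 4.80.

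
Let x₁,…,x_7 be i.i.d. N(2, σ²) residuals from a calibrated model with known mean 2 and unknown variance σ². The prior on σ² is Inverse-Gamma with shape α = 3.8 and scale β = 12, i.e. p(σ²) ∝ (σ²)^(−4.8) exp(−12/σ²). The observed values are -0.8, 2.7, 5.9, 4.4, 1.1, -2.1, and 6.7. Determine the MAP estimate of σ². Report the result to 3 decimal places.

Sum of squared deviations about the known mean: SS = (-0.8−2)² + (2.7−2)² + (5.9−2)² + (4.4−2)² + (1.1−2)² + (-2.1−2)² + (6.7−2)² = 69.01.
The Normal likelihood contributes (σ²)^(−n/2) exp(−SS/(2σ²)), so the posterior is Inverse-Gamma(α + n/2, β + SS/2) = Inverse-Gamma(7.3, 46.505).
The mode of Inverse-Gamma(a, b) is b/(a+1) = 46.505/8.3 ≈ 5.603.

σ̂²_MAP = 5.603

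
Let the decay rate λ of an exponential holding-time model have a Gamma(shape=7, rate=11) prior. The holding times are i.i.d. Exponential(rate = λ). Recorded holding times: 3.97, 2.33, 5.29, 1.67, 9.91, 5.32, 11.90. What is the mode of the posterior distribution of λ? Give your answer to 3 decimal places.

λ̂_MAP = 0.253

The Exponential(rate=λ) likelihood is ∝ λ^n e^(−λΣtᵢ). Here n = 7 and Σtᵢ = 3.97 + 2.33 + 5.29 + 1.67 + 9.91 + 5.32 + 11.90 = 40.39.
Posterior ∝ λ^6e^(−11λ) · λ^7e^(−40.39λ) = λ^13e^(−51.39λ), i.e. Gamma(14, 51.39).
Mode = (a−1)/b = 13/51.39 ≈ 0.253.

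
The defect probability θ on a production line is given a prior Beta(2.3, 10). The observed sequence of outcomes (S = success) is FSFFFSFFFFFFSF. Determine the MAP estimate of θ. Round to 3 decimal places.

θ̂_MAP = 0.177

Prior: Beta(2.3, 10).
Data: 3 successes in 14 trials (from the sequence). The binomial likelihood contributes θ^3(1−θ)^11, so the posterior is Beta(2.3+3, 10+11) = Beta(5.3, 21).
For Beta(a, b) with a, b > 1 the mode is (a−1)/(a+b−2) = 4.3/24.3 ≈ 0.177.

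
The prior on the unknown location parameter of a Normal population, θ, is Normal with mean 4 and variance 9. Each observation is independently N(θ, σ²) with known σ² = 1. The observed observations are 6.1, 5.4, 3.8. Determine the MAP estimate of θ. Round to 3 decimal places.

θ̂_MAP = 5.061

n = 3; x̄ = (6.1 + 5.4 + 3.8)/3 = 15.3/3 = 5.1.
For a Normal prior and Normal likelihood with known variance, the posterior is Normal; its mode equals its mean, the precision-weighted average.
Prior precision 1/σ₀² = 1/9; data precision n/σ² = 3/1 = 3.
θ̂ = ((1/9)·4 + 3·5.1) / (1/9 + 3) = (1417/90)/(28/9) = 1417/280 ≈ 5.061.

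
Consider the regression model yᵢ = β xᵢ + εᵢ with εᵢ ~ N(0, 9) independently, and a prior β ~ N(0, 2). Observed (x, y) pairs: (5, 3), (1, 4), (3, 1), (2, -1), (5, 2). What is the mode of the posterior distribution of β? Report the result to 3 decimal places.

log p(β | y) = −Σ(yᵢ − βxᵢ)²/(2·9) − β²/(2·2) + const.
Setting the derivative to zero: Σxᵢ(yᵢ − βxᵢ)/9 − β/2 = 0, so β = Σxᵢyᵢ / (Σxᵢ² + σ²/τ²).
Σxᵢyᵢ = 5·3 + 1·4 + 3·1 + 2·(-1) + 5·2 = 30; Σxᵢ² = 64; σ²/τ² = 4.5.
β̂_MAP = 30 / (64 + 4.5) = 30/68.5 ≈ 0.438.

β̂_MAP = 0.438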